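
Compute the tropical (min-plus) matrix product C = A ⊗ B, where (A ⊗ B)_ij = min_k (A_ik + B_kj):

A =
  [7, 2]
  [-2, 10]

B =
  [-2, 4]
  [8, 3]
A ⊗ B =
  [5, 5]
  [-4, 2]

Apply the min-plus product entry-by-entry:
  C[0][0] = min over k of (A[0][0] + B[0][0] = 7 + -2 = 5, A[0][1] + B[1][0] = 2 + 8 = 10) = 5 (attained at k = 0)
  C[0][1] = min over k of (A[0][0] + B[0][1] = 7 + 4 = 11, A[0][1] + B[1][1] = 2 + 3 = 5) = 5 (attained at k = 1)
  C[1][0] = min over k of (A[1][0] + B[0][0] = -2 + -2 = -4, A[1][1] + B[1][0] = 10 + 8 = 18) = -4 (attained at k = 0)
  C[1][1] = min over k of (A[1][0] + B[0][1] = -2 + 4 = 2, A[1][1] + B[1][1] = 10 + 3 = 13) = 2 (attained at k = 0)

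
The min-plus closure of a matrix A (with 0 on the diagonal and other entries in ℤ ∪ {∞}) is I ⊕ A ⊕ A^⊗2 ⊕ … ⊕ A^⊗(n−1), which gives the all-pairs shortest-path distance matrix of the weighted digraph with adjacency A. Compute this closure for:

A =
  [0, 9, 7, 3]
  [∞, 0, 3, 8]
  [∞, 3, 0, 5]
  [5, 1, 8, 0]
Closure =
  [0, 4, 7, 3]
  [13, 0, 3, 8]
  [10, 3, 0, 5]
  [5, 1, 4, 0]

This is the Floyd-Warshall all-pairs shortest-path computation. For each intermediate vertex k = 0, 1, …, 3, update dist[i][j] ← min(dist[i][j], dist[i][k] + dist[k][j]). The final matrix gives, for each (i, j), the minimum total weight of any directed path from i to j (possibly empty when i = j).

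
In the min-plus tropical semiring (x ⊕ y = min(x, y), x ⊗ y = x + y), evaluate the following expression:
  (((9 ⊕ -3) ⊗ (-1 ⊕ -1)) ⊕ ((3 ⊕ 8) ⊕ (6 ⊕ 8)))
(((9 ⊕ -3) ⊗ (-1 ⊕ -1)) ⊕ ((3 ⊕ 8) ⊕ (6 ⊕ 8))) = -4

Expand innermost to outermost. Recall ⊕ takes the minimum of its arguments and ⊗ takes their sum. Working out the expression (((9 ⊕ -3) ⊗ (-1 ⊕ -1)) ⊕ ((3 ⊕ 8) ⊕ (6 ⊕ 8))) gives -4.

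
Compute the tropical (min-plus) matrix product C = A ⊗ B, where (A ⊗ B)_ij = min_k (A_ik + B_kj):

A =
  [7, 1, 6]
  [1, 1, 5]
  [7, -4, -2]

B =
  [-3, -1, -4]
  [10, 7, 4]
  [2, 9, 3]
A ⊗ B =
  [4, 6, 3]
  [-2, 0, -3]
  [0, 3, 0]

Apply the min-plus product entry-by-entry:
  C[0][0] = min over k of (A[0][0] + B[0][0] = 7 + -3 = 4, A[0][1] + B[1][0] = 1 + 10 = 11, A[0][2] + B[2][0] = 6 + 2 = 8) = 4 (attained at k = 0)
  C[0][1] = min over k of (A[0][0] + B[0][1] = 7 + -1 = 6, A[0][1] + B[1][1] = 1 + 7 = 8, A[0][2] + B[2][1] = 6 + 9 = 15) = 6 (attained at k = 0)
  C[0][2] = min over k of (A[0][0] + B[0][2] = 7 + -4 = 3, A[0][1] + B[1][2] = 1 + 4 = 5, A[0][2] + B[2][2] = 6 + 3 = 9) = 3 (attained at k = 0)
  C[1][0] = min over k of (A[1][0] + B[0][0] = 1 + -3 = -2, A[1][1] + B[1][0] = 1 + 10 = 11, A[1][2] + B[2][0] = 5 + 2 = 7) = -2 (attained at k = 0)
  C[1][1] = min over k of (A[1][0] + B[0][1] = 1 + -1 = 0, A[1][1] + B[1][1] = 1 + 7 = 8, A[1][2] + B[2][1] = 5 + 9 = 14) = 0 (attained at k = 0)
  C[1][2] = min over k of (A[1][0] + B[0][2] = 1 + -4 = -3, A[1][1] + B[1][2] = 1 + 4 = 5, A[1][2] + B[2][2] = 5 + 3 = 8) = -3 (attained at k = 0)
  C[2][0] = min over k of (A[2][0] + B[0][0] = 7 + -3 = 4, A[2][1] + B[1][0] = -4 + 10 = 6, A[2][2] + B[2][0] = -2 + 2 = 0) = 0 (attained at k = 2)
  C[2][1] = min over k of (A[2][0] + B[0][1] = 7 + -1 = 6, A[2][1] + B[1][1] = -4 + 7 = 3, A[2][2] + B[2][1] = -2 + 9 = 7) = 3 (attained at k = 1)
  C[2][2] = min over k of (A[2][0] + B[0][2] = 7 + -4 = 3, A[2][1] + B[1][2] = -4 + 4 = 0, A[2][2] + B[2][2] = -2 + 3 = 1) = 0 (attained at k = 1)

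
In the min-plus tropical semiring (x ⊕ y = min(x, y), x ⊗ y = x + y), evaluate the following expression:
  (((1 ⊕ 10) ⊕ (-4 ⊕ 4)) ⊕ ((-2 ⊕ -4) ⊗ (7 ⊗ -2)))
(((1 ⊕ 10) ⊕ (-4 ⊕ 4)) ⊕ ((-2 ⊕ -4) ⊗ (7 ⊗ -2))) = -4

Expand innermost to outermost. Recall ⊕ takes the minimum of its arguments and ⊗ takes their sum. Working out the expression (((1 ⊕ 10) ⊕ (-4 ⊕ 4)) ⊕ ((-2 ⊕ -4) ⊗ (7 ⊗ -2))) gives -4.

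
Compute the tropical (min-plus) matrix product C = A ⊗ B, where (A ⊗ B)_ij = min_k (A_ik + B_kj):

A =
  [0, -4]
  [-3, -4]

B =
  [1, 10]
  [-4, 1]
A ⊗ B =
  [-8, -3]
  [-8, -3]

Apply the min-plus product entry-by-entry:
  C[0][0] = min over k of (A[0][0] + B[0][0] = 0 + 1 = 1, A[0][1] + B[1][0] = -4 + -4 = -8) = -8 (attained at k = 1)
  C[0][1] = min over k of (A[0][0] + B[0][1] = 0 + 10 = 10, A[0][1] + B[1][1] = -4 + 1 = -3) = -3 (attained at k = 1)
  C[1][0] = min over k of (A[1][0] + B[0][0] = -3 + 1 = -2, A[1][1] + B[1][0] = -4 + -4 = -8) = -8 (attained at k = 1)
  C[1][1] = min over k of (A[1][0] + B[0][1] = -3 + 10 = 7, A[1][1] + B[1][1] = -4 + 1 = -3) = -3 (attained at k = 1)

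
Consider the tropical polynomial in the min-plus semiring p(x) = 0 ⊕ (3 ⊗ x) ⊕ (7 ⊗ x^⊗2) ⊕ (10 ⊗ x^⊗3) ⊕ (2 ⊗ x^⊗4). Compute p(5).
p(5) = 0

A tropical monomial a ⊗ x^⊗i evaluates to a + i · x. Evaluating each term at x = 5:
  Term 0 contributes 0 + 0 · 5 = 0
  Term 1 contributes 3 + 1 · 5 = 8
  Term 2 contributes 7 + 2 · 5 = 17
  Term 3 contributes 10 + 3 · 5 = 25
  Term 4 contributes 2 + 4 · 5 = 22
p(5) = ⊕ of these = min[0, 8, 17, 25, 22] = 0.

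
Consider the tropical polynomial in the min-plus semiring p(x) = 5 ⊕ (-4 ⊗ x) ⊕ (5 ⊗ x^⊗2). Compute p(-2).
p(-2) = -6

A tropical monomial a ⊗ x^⊗i evaluates to a + i · x. Evaluating each term at x = -2:
  Term 0 contributes 5 + 0 · -2 = 5
  Term 1 contributes -4 + 1 · -2 = -6
  Term 2 contributes 5 + 2 · -2 = 1
p(-2) = ⊕ of these = min[5, -6, 1] = -6.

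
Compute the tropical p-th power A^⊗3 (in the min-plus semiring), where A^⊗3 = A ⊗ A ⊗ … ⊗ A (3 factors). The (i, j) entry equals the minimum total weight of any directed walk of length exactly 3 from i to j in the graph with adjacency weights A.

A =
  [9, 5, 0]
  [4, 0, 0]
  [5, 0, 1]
A^⊗3 =
  [4, 0, 0]
  [4, 0, 0]
  [4, 0, 0]

Each entry (A^⊗3)_ij equals the minimum over all length-3 walks i = v_0 → v_1 → … → v_3 = j of Σ_t A[v_t][v_{t+1}]. For example, for (i, j) = (0, 2) we minimise over 9 possible intermediate vertex sequences; the minimum is 0, attained along the walk 0 → 2 → 1 → 2.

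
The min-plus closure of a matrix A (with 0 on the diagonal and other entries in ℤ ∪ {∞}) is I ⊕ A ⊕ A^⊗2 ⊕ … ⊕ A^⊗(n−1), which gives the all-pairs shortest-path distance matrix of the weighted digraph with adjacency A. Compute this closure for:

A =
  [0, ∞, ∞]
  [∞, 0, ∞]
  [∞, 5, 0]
Closure =
  [0, ∞, ∞]
  [∞, 0, ∞]
  [∞, 5, 0]

This is the Floyd-Warshall all-pairs shortest-path computation. For each intermediate vertex k = 0, 1, …, 2, update dist[i][j] ← min(dist[i][j], dist[i][k] + dist[k][j]). The final matrix gives, for each (i, j), the minimum total weight of any directed path from i to j (possibly empty when i = j).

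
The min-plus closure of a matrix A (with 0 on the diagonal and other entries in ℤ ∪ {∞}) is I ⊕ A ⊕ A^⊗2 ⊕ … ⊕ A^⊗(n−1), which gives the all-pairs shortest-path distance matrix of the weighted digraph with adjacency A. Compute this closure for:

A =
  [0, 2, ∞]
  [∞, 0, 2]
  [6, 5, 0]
Closure =
  [0, 2, 4]
  [8, 0, 2]
  [6, 5, 0]

This is the Floyd-Warshall all-pairs shortest-path computation. For each intermediate vertex k = 0, 1, …, 2, update dist[i][j] ← min(dist[i][j], dist[i][k] + dist[k][j]). The final matrix gives, for each (i, j), the minimum total weight of any directed path from i to j (possibly empty when i = j).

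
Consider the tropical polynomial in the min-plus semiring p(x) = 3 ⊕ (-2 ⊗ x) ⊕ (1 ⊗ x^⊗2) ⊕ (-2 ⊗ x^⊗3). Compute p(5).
p(5) = 3

A tropical monomial a ⊗ x^⊗i evaluates to a + i · x. Evaluating each term at x = 5:
  Term 0 contributes 3 + 0 · 5 = 3
  Term 1 contributes -2 + 1 · 5 = 3
  Term 2 contributes 1 + 2 · 5 = 11
  Term 3 contributes -2 + 3 · 5 = 13
p(5) = ⊕ of these = min[3, 3, 11, 13] = 3.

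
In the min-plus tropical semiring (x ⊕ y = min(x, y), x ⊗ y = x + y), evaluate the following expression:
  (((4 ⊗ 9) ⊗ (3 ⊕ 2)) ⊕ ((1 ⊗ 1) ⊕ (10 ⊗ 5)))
(((4 ⊗ 9) ⊗ (3 ⊕ 2)) ⊕ ((1 ⊗ 1) ⊕ (10 ⊗ 5))) = 2

Expand innermost to outermost. Recall ⊕ takes the minimum of its arguments and ⊗ takes their sum. Working out the expression (((4 ⊗ 9) ⊗ (3 ⊕ 2)) ⊕ ((1 ⊗ 1) ⊕ (10 ⊗ 5))) gives 2.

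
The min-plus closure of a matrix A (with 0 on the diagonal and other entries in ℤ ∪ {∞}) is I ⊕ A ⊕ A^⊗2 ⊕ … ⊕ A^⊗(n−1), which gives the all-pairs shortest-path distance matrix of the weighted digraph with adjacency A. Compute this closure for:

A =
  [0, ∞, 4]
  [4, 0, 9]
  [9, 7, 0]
Closure =
  [0, 11, 4]
  [4, 0, 8]
  [9, 7, 0]

This is the Floyd-Warshall all-pairs shortest-path computation. For each intermediate vertex k = 0, 1, …, 2, update dist[i][j] ← min(dist[i][j], dist[i][k] + dist[k][j]). The final matrix gives, for each (i, j), the minimum total weight of any directed path from i to j (possibly empty when i = j).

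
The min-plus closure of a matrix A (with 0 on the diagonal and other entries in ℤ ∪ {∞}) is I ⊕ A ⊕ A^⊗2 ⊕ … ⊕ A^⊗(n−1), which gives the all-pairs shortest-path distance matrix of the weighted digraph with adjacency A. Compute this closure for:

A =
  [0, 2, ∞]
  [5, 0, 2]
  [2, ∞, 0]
Closure =
  [0, 2, 4]
  [4, 0, 2]
  [2, 4, 0]

This is the Floyd-Warshall all-pairs shortest-path computation. For each intermediate vertex k = 0, 1, …, 2, update dist[i][j] ← min(dist[i][j], dist[i][k] + dist[k][j]). The final matrix gives, for each (i, j), the minimum total weight of any directed path from i to j (possibly empty when i = j).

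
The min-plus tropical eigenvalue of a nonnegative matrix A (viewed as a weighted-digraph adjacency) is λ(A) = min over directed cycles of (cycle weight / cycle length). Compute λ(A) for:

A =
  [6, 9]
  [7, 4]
λ(A) = 4

Enumerate directed cycles and compute their means (weight / length). Sample:
  cycle 0 → 0: weight = 6, length = 1, mean = 6/1 ≈ 6.000
  cycle 1 → 1: weight = 4, length = 1, mean = 4/1 ≈ 4.000
  cycle 0 → 1 → 0: weight = 16, length = 2, mean = 16/2 ≈ 8.000
  cycle 1 → 0 → 1: weight = 16, length = 2, mean = 16/2 ≈ 8.000
Minimum mean = 4.000, attained e.g. along the cycle 1 → 1 with weight 4 and length 1. So λ(A) = 4/1 = 4.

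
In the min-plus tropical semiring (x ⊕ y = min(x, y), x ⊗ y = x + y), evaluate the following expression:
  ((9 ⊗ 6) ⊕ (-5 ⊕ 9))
((9 ⊗ 6) ⊕ (-5 ⊕ 9)) = -5

Expand innermost to outermost. Recall ⊕ takes the minimum of its arguments and ⊗ takes their sum. Working out the expression ((9 ⊗ 6) ⊕ (-5 ⊕ 9)) gives -5.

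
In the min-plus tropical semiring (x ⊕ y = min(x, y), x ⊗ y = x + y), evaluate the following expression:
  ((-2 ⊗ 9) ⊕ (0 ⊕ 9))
((-2 ⊗ 9) ⊕ (0 ⊕ 9)) = 0

Expand innermost to outermost. Recall ⊕ takes the minimum of its arguments and ⊗ takes their sum. Working out the expression ((-2 ⊗ 9) ⊕ (0 ⊕ 9)) gives 0.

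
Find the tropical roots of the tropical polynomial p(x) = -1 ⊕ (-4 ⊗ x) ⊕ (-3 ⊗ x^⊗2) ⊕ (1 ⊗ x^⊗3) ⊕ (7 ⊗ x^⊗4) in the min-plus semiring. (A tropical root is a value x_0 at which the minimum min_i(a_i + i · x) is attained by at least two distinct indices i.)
Roots: {-6, -4, -1, 3}

Each tropical root is a break point of the lower envelope of the lines y = a_i + i · x (there are 5 lines, with slopes 0, 1, ..., 4). Only the lines that attain the minimum somewhere contribute to roots; other lines are dominated. Here the surviving (envelope) indices are i = 4, i = 3, i = 2, i = 1, i = 0.
Intersections between consecutive envelope lines give the roots: for adjacent envelope indices i < j the intersection is x = (a_i − a_j) / (j − i). Reading off the sorted break points: {-6, -4, -1, 3}.
Verification: at each break x_0, at least two indices attain the minimum of min_i(a_i + i · x_0).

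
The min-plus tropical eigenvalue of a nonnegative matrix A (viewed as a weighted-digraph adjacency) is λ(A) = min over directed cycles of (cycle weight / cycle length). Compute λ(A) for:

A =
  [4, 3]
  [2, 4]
λ(A) = 5/2

Enumerate directed cycles and compute their means (weight / length). Sample:
  cycle 0 → 0: weight = 4, length = 1, mean = 4/1 ≈ 4.000
  cycle 1 → 1: weight = 4, length = 1, mean = 4/1 ≈ 4.000
  cycle 0 → 1 → 0: weight = 5, length = 2, mean = 5/2 ≈ 2.500
  cycle 1 → 0 → 1: weight = 5, length = 2, mean = 5/2 ≈ 2.500
Minimum mean = 2.500, attained e.g. along the cycle 0 → 1 → 0 with weight 5 and length 2. So λ(A) = 5/2 = 5/2.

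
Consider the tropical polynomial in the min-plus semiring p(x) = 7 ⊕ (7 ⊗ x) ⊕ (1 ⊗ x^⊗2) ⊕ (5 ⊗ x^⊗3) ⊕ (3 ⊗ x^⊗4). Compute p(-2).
p(-2) = -5

A tropical monomial a ⊗ x^⊗i evaluates to a + i · x. Evaluating each term at x = -2:
  Term 0 contributes 7 + 0 · -2 = 7
  Term 1 contributes 7 + 1 · -2 = 5
  Term 2 contributes 1 + 2 · -2 = -3
  Term 3 contributes 5 + 3 · -2 = -1
  Term 4 contributes 3 + 4 · -2 = -5
p(-2) = ⊕ of these = min[7, 5, -3, -1, -5] = -5.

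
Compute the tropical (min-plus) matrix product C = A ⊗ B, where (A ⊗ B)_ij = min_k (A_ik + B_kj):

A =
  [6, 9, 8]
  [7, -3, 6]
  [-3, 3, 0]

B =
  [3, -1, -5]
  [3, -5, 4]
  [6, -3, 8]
A ⊗ B =
  [9, 4, 1]
  [0, -8, 1]
  [0, -4, -8]

Apply the min-plus product entry-by-entry:
  C[0][0] = min over k of (A[0][0] + B[0][0] = 6 + 3 = 9, A[0][1] + B[1][0] = 9 + 3 = 12, A[0][2] + B[2][0] = 8 + 6 = 14) = 9 (attained at k = 0)
  C[0][1] = min over k of (A[0][0] + B[0][1] = 6 + -1 = 5, A[0][1] + B[1][1] = 9 + -5 = 4, A[0][2] + B[2][1] = 8 + -3 = 5) = 4 (attained at k = 1)
  C[0][2] = min over k of (A[0][0] + B[0][2] = 6 + -5 = 1, A[0][1] + B[1][2] = 9 + 4 = 13, A[0][2] + B[2][2] = 8 + 8 = 16) = 1 (attained at k = 0)
  C[1][0] = min over k of (A[1][0] + B[0][0] = 7 + 3 = 10, A[1][1] + B[1][0] = -3 + 3 = 0, A[1][2] + B[2][0] = 6 + 6 = 12) = 0 (attained at k = 1)
  C[1][1] = min over k of (A[1][0] + B[0][1] = 7 + -1 = 6, A[1][1] + B[1][1] = -3 + -5 = -8, A[1][2] + B[2][1] = 6 + -3 = 3) = -8 (attained at k = 1)
  C[1][2] = min over k of (A[1][0] + B[0][2] = 7 + -5 = 2, A[1][1] + B[1][2] = -3 + 4 = 1, A[1][2] + B[2][2] = 6 + 8 = 14) = 1 (attained at k = 1)
  C[2][0] = min over k of (A[2][0] + B[0][0] = -3 + 3 = 0, A[2][1] + B[1][0] = 3 + 3 = 6, A[2][2] + B[2][0] = 0 + 6 = 6) = 0 (attained at k = 0)
  C[2][1] = min over k of (A[2][0] + B[0][1] = -3 + -1 = -4, A[2][1] + B[1][1] = 3 + -5 = -2, A[2][2] + B[2][1] = 0 + -3 = -3) = -4 (attained at k = 0)
  C[2][2] = min over k of (A[2][0] + B[0][2] = -3 + -5 = -8, A[2][1] + B[1][2] = 3 + 4 = 7, A[2][2] + B[2][2] = 0 + 8 = 8) = -8 (attained at k = 0)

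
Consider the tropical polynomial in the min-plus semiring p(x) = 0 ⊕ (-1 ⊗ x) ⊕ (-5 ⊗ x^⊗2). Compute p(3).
p(3) = 0

A tropical monomial a ⊗ x^⊗i evaluates to a + i · x. Evaluating each term at x = 3:
  Term 0 contributes 0 + 0 · 3 = 0
  Term 1 contributes -1 + 1 · 3 = 2
  Term 2 contributes -5 + 2 · 3 = 1
p(3) = ⊕ of these = min[0, 2, 1] = 0.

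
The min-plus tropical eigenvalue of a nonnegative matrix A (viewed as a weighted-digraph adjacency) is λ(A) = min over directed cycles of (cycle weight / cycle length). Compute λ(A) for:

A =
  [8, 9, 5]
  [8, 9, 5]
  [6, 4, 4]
λ(A) = 4

Enumerate directed cycles and compute their means (weight / length). Sample:
  cycle 0 → 0: weight = 8, length = 1, mean = 8/1 ≈ 8.000
  cycle 1 → 1: weight = 9, length = 1, mean = 9/1 ≈ 9.000
  cycle 2 → 2: weight = 4, length = 1, mean = 4/1 ≈ 4.000
  cycle 0 → 1 → 0: weight = 17, length = 2, mean = 17/2 ≈ 8.500
  cycle 0 → 2 → 0: weight = 11, length = 2, mean = 11/2 ≈ 5.500
  cycle 1 → 0 → 1: weight = 17, length = 2, mean = 17/2 ≈ 8.500
Minimum mean = 4.000, attained e.g. along the cycle 2 → 2 with weight 4 and length 1. So λ(A) = 4/1 = 4.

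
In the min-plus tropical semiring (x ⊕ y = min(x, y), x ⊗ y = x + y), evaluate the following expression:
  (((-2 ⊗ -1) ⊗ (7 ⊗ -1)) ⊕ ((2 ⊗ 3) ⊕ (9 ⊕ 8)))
(((-2 ⊗ -1) ⊗ (7 ⊗ -1)) ⊕ ((2 ⊗ 3) ⊕ (9 ⊕ 8))) = 3

Expand innermost to outermost. Recall ⊕ takes the minimum of its arguments and ⊗ takes their sum. Working out the expression (((-2 ⊗ -1) ⊗ (7 ⊗ -1)) ⊕ ((2 ⊗ 3) ⊕ (9 ⊕ 8))) gives 3.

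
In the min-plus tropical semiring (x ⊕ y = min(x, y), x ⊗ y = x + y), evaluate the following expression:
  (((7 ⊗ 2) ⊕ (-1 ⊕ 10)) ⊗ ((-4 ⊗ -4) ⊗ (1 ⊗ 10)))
(((7 ⊗ 2) ⊕ (-1 ⊕ 10)) ⊗ ((-4 ⊗ -4) ⊗ (1 ⊗ 10))) = 2

Expand innermost to outermost. Recall ⊕ takes the minimum of its arguments and ⊗ takes their sum. Working out the expression (((7 ⊗ 2) ⊕ (-1 ⊕ 10)) ⊗ ((-4 ⊗ -4) ⊗ (1 ⊗ 10))) gives 2.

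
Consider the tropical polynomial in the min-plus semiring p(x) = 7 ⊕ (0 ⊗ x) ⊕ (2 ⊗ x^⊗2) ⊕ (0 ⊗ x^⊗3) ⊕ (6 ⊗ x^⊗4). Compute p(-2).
p(-2) = -6

A tropical monomial a ⊗ x^⊗i evaluates to a + i · x. Evaluating each term at x = -2:
  Term 0 contributes 7 + 0 · -2 = 7
  Term 1 contributes 0 + 1 · -2 = -2
  Term 2 contributes 2 + 2 · -2 = -2
  Term 3 contributes 0 + 3 · -2 = -6
  Term 4 contributes 6 + 4 · -2 = -2
p(-2) = ⊕ of these = min[7, -2, -2, -6, -2] = -6.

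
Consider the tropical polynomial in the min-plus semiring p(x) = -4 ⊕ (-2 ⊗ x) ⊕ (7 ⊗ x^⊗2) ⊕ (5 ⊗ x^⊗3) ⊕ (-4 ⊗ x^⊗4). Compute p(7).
p(7) = -4

A tropical monomial a ⊗ x^⊗i evaluates to a + i · x. Evaluating each term at x = 7:
  Term 0 contributes -4 + 0 · 7 = -4
  Term 1 contributes -2 + 1 · 7 = 5
  Term 2 contributes 7 + 2 · 7 = 21
  Term 3 contributes 5 + 3 · 7 = 26
  Term 4 contributes -4 + 4 · 7 = 24
p(7) = ⊕ of these = min[-4, 5, 21, 26, 24] = -4.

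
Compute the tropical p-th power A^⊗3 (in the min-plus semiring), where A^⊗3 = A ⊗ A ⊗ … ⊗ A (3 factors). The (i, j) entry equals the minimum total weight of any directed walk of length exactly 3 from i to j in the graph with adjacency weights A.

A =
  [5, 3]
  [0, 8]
A^⊗3 =
  [8, 6]
  [3, 8]

Each entry (A^⊗3)_ij equals the minimum over all length-3 walks i = v_0 → v_1 → … → v_3 = j of Σ_t A[v_t][v_{t+1}]. For example, for (i, j) = (0, 1) we minimise over 4 possible intermediate vertex sequences; the minimum is 6, attained along the walk 0 → 1 → 0 → 1.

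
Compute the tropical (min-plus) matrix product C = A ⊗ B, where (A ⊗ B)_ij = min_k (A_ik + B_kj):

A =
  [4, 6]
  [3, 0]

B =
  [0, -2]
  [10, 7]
A ⊗ B =
  [4, 2]
  [3, 1]

Apply the min-plus product entry-by-entry:
  C[0][0] = min over k of (A[0][0] + B[0][0] = 4 + 0 = 4, A[0][1] + B[1][0] = 6 + 10 = 16) = 4 (attained at k = 0)
  C[0][1] = min over k of (A[0][0] + B[0][1] = 4 + -2 = 2, A[0][1] + B[1][1] = 6 + 7 = 13) = 2 (attained at k = 0)
  C[1][0] = min over k of (A[1][0] + B[0][0] = 3 + 0 = 3, A[1][1] + B[1][0] = 0 + 10 = 10) = 3 (attained at k = 0)
  C[1][1] = min over k of (A[1][0] + B[0][1] = 3 + -2 = 1, A[1][1] + B[1][1] = 0 + 7 = 7) = 1 (attained at k = 0)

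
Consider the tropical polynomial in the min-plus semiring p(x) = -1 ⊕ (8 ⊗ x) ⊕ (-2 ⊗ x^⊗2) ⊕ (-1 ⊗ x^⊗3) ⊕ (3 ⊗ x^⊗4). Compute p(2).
p(2) = -1

A tropical monomial a ⊗ x^⊗i evaluates to a + i · x. Evaluating each term at x = 2:
  Term 0 contributes -1 + 0 · 2 = -1
  Term 1 contributes 8 + 1 · 2 = 10
  Term 2 contributes -2 + 2 · 2 = 2
  Term 3 contributes -1 + 3 · 2 = 5
  Term 4 contributes 3 + 4 · 2 = 11
p(2) = ⊕ of these = min[-1, 10, 2, 5, 11] = -1.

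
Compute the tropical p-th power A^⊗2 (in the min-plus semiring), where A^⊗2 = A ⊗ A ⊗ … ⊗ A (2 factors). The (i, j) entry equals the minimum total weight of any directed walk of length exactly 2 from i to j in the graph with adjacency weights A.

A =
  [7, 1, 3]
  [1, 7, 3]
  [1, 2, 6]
A^⊗2 =
  [2, 5, 4]
  [4, 2, 4]
  [3, 2, 4]

Each entry (A^⊗2)_ij equals the minimum over all length-2 walks i = v_0 → v_1 → … → v_2 = j of Σ_t A[v_t][v_{t+1}]. For example, for (i, j) = (0, 2) we minimise over 3 possible intermediate vertex sequences; the minimum is 4, attained along the walk 0 → 1 → 2.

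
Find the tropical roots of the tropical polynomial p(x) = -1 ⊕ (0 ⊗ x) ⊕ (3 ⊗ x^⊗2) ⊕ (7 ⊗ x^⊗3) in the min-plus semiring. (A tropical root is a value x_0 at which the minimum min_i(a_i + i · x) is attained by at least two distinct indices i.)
Roots: {-4, -3, -1}

Each tropical root is a break point of the lower envelope of the lines y = a_i + i · x (there are 4 lines, with slopes 0, 1, ..., 3). Only the lines that attain the minimum somewhere contribute to roots; other lines are dominated. Here the surviving (envelope) indices are i = 3, i = 2, i = 1, i = 0.
Intersections between consecutive envelope lines give the roots: for adjacent envelope indices i < j the intersection is x = (a_i − a_j) / (j − i). Reading off the sorted break points: {-4, -3, -1}.
Verification: at each break x_0, at least two indices attain the minimum of min_i(a_i + i · x_0).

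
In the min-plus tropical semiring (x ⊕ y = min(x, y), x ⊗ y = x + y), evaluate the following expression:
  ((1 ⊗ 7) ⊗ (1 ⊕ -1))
((1 ⊗ 7) ⊗ (1 ⊕ -1)) = 7

Expand innermost to outermost. Recall ⊕ takes the minimum of its arguments and ⊗ takes their sum. Working out the expression ((1 ⊗ 7) ⊗ (1 ⊕ -1)) gives 7.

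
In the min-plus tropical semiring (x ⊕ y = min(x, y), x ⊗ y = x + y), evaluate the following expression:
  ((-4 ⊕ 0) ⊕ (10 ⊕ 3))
((-4 ⊕ 0) ⊕ (10 ⊕ 3)) = -4

Expand innermost to outermost. Recall ⊕ takes the minimum of its arguments and ⊗ takes their sum. Working out the expression ((-4 ⊕ 0) ⊕ (10 ⊕ 3)) gives -4.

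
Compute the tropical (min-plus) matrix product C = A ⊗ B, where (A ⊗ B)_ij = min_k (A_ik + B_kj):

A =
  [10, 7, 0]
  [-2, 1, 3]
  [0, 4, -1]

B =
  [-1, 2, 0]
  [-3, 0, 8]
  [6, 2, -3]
A ⊗ B =
  [4, 2, -3]
  [-3, 0, -2]
  [-1, 1, -4]

Apply the min-plus product entry-by-entry:
  C[0][0] = min over k of (A[0][0] + B[0][0] = 10 + -1 = 9, A[0][1] + B[1][0] = 7 + -3 = 4, A[0][2] + B[2][0] = 0 + 6 = 6) = 4 (attained at k = 1)
  C[0][1] = min over k of (A[0][0] + B[0][1] = 10 + 2 = 12, A[0][1] + B[1][1] = 7 + 0 = 7, A[0][2] + B[2][1] = 0 + 2 = 2) = 2 (attained at k = 2)
  C[0][2] = min over k of (A[0][0] + B[0][2] = 10 + 0 = 10, A[0][1] + B[1][2] = 7 + 8 = 15, A[0][2] + B[2][2] = 0 + -3 = -3) = -3 (attained at k = 2)
  C[1][0] = min over k of (A[1][0] + B[0][0] = -2 + -1 = -3, A[1][1] + B[1][0] = 1 + -3 = -2, A[1][2] + B[2][0] = 3 + 6 = 9) = -3 (attained at k = 0)
  C[1][1] = min over k of (A[1][0] + B[0][1] = -2 + 2 = 0, A[1][1] + B[1][1] = 1 + 0 = 1, A[1][2] + B[2][1] = 3 + 2 = 5) = 0 (attained at k = 0)
  C[1][2] = min over k of (A[1][0] + B[0][2] = -2 + 0 = -2, A[1][1] + B[1][2] = 1 + 8 = 9, A[1][2] + B[2][2] = 3 + -3 = 0) = -2 (attained at k = 0)
  C[2][0] = min over k of (A[2][0] + B[0][0] = 0 + -1 = -1, A[2][1] + B[1][0] = 4 + -3 = 1, A[2][2] + B[2][0] = -1 + 6 = 5) = -1 (attained at k = 0)
  C[2][1] = min over k of (A[2][0] + B[0][1] = 0 + 2 = 2, A[2][1] + B[1][1] = 4 + 0 = 4, A[2][2] + B[2][1] = -1 + 2 = 1) = 1 (attained at k = 2)
  C[2][2] = min over k of (A[2][0] + B[0][2] = 0 + 0 = 0, A[2][1] + B[1][2] = 4 + 8 = 12, A[2][2] + B[2][2] = -1 + -3 = -4) = -4 (attained at k = 2)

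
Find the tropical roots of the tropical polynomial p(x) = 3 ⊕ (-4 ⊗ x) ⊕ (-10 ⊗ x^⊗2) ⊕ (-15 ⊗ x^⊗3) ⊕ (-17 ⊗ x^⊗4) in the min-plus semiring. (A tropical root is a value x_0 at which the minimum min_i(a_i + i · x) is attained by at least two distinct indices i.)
Roots: {2, 5, 6, 7}

Each tropical root is a break point of the lower envelope of the lines y = a_i + i · x (there are 5 lines, with slopes 0, 1, ..., 4). Only the lines that attain the minimum somewhere contribute to roots; other lines are dominated. Here the surviving (envelope) indices are i = 4, i = 3, i = 2, i = 1, i = 0.
Intersections between consecutive envelope lines give the roots: for adjacent envelope indices i < j the intersection is x = (a_i − a_j) / (j − i). Reading off the sorted break points: {2, 5, 6, 7}.
Verification: at each break x_0, at least two indices attain the minimum of min_i(a_i + i · x_0).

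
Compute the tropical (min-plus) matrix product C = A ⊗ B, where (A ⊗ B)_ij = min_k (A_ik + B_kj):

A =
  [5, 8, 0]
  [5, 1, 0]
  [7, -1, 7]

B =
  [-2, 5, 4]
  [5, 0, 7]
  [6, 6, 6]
A ⊗ B =
  [3, 6, 6]
  [3, 1, 6]
  [4, -1, 6]

Apply the min-plus product entry-by-entry:
  C[0][0] = min over k of (A[0][0] + B[0][0] = 5 + -2 = 3, A[0][1] + B[1][0] = 8 + 5 = 13, A[0][2] + B[2][0] = 0 + 6 = 6) = 3 (attained at k = 0)
  C[0][1] = min over k of (A[0][0] + B[0][1] = 5 + 5 = 10, A[0][1] + B[1][1] = 8 + 0 = 8, A[0][2] + B[2][1] = 0 + 6 = 6) = 6 (attained at k = 2)
  C[0][2] = min over k of (A[0][0] + B[0][2] = 5 + 4 = 9, A[0][1] + B[1][2] = 8 + 7 = 15, A[0][2] + B[2][2] = 0 + 6 = 6) = 6 (attained at k = 2)
  C[1][0] = min over k of (A[1][0] + B[0][0] = 5 + -2 = 3, A[1][1] + B[1][0] = 1 + 5 = 6, A[1][2] + B[2][0] = 0 + 6 = 6) = 3 (attained at k = 0)
  C[1][1] = min over k of (A[1][0] + B[0][1] = 5 + 5 = 10, A[1][1] + B[1][1] = 1 + 0 = 1, A[1][2] + B[2][1] = 0 + 6 = 6) = 1 (attained at k = 1)
  C[1][2] = min over k of (A[1][0] + B[0][2] = 5 + 4 = 9, A[1][1] + B[1][2] = 1 + 7 = 8, A[1][2] + B[2][2] = 0 + 6 = 6) = 6 (attained at k = 2)
  C[2][0] = min over k of (A[2][0] + B[0][0] = 7 + -2 = 5, A[2][1] + B[1][0] = -1 + 5 = 4, A[2][2] + B[2][0] = 7 + 6 = 13) = 4 (attained at k = 1)
  C[2][1] = min over k of (A[2][0] + B[0][1] = 7 + 5 = 12, A[2][1] + B[1][1] = -1 + 0 = -1, A[2][2] + B[2][1] = 7 + 6 = 13) = -1 (attained at k = 1)
  C[2][2] = min over k of (A[2][0] + B[0][2] = 7 + 4 = 11, A[2][1] + B[1][2] = -1 + 7 = 6, A[2][2] + B[2][2] = 7 + 6 = 13) = 6 (attained at k = 1)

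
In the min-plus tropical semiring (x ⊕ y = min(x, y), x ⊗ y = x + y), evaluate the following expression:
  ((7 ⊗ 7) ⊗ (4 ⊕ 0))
((7 ⊗ 7) ⊗ (4 ⊕ 0)) = 14

Expand innermost to outermost. Recall ⊕ takes the minimum of its arguments and ⊗ takes their sum. Working out the expression ((7 ⊗ 7) ⊗ (4 ⊕ 0)) gives 14.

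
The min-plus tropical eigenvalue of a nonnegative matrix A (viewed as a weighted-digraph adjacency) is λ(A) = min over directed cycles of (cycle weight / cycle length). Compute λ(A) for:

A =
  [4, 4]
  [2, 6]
λ(A) = 3

Enumerate directed cycles and compute their means (weight / length). Sample:
  cycle 0 → 0: weight = 4, length = 1, mean = 4/1 ≈ 4.000
  cycle 1 → 1: weight = 6, length = 1, mean = 6/1 ≈ 6.000
  cycle 0 → 1 → 0: weight = 6, length = 2, mean = 6/2 ≈ 3.000
  cycle 1 → 0 → 1: weight = 6, length = 2, mean = 6/2 ≈ 3.000
Minimum mean = 3.000, attained e.g. along the cycle 0 → 1 → 0 with weight 6 and length 2. So λ(A) = 6/2 = 3.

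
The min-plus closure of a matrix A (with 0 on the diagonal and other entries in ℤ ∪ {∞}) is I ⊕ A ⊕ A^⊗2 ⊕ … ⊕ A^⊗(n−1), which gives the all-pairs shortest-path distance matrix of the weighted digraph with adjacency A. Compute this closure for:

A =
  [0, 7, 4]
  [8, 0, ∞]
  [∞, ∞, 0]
Closure =
  [0, 7, 4]
  [8, 0, 12]
  [∞, ∞, 0]

This is the Floyd-Warshall all-pairs shortest-path computation. For each intermediate vertex k = 0, 1, …, 2, update dist[i][j] ← min(dist[i][j], dist[i][k] + dist[k][j]). The final matrix gives, for each (i, j), the minimum total weight of any directed path from i to j (possibly empty when i = j).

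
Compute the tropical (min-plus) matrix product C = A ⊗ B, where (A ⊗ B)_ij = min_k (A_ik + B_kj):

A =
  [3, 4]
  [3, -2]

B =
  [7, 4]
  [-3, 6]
A ⊗ B =
  [1, 7]
  [-5, 4]

Apply the min-plus product entry-by-entry:
  C[0][0] = min over k of (A[0][0] + B[0][0] = 3 + 7 = 10, A[0][1] + B[1][0] = 4 + -3 = 1) = 1 (attained at k = 1)
  C[0][1] = min over k of (A[0][0] + B[0][1] = 3 + 4 = 7, A[0][1] + B[1][1] = 4 + 6 = 10) = 7 (attained at k = 0)
  C[1][0] = min over k of (A[1][0] + B[0][0] = 3 + 7 = 10, A[1][1] + B[1][0] = -2 + -3 = -5) = -5 (attained at k = 1)
  C[1][1] = min over k of (A[1][0] + B[0][1] = 3 + 4 = 7, A[1][1] + B[1][1] = -2 + 6 = 4) = 4 (attained at k = 1)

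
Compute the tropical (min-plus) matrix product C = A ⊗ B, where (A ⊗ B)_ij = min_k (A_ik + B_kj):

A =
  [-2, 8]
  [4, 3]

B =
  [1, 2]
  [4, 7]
A ⊗ B =
  [-1, 0]
  [5, 6]

Apply the min-plus product entry-by-entry:
  C[0][0] = min over k of (A[0][0] + B[0][0] = -2 + 1 = -1, A[0][1] + B[1][0] = 8 + 4 = 12) = -1 (attained at k = 0)
  C[0][1] = min over k of (A[0][0] + B[0][1] = -2 + 2 = 0, A[0][1] + B[1][1] = 8 + 7 = 15) = 0 (attained at k = 0)
  C[1][0] = min over k of (A[1][0] + B[0][0] = 4 + 1 = 5, A[1][1] + B[1][0] = 3 + 4 = 7) = 5 (attained at k = 0)
  C[1][1] = min over k of (A[1][0] + B[0][1] = 4 + 2 = 6, A[1][1] + B[1][1] = 3 + 7 = 10) = 6 (attained at k = 0)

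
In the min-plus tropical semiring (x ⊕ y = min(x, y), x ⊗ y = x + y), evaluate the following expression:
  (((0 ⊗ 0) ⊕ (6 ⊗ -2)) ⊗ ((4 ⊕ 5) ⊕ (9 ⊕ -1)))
(((0 ⊗ 0) ⊕ (6 ⊗ -2)) ⊗ ((4 ⊕ 5) ⊕ (9 ⊕ -1))) = -1

Expand innermost to outermost. Recall ⊕ takes the minimum of its arguments and ⊗ takes their sum. Working out the expression (((0 ⊗ 0) ⊕ (6 ⊗ -2)) ⊗ ((4 ⊕ 5) ⊕ (9 ⊕ -1))) gives -1.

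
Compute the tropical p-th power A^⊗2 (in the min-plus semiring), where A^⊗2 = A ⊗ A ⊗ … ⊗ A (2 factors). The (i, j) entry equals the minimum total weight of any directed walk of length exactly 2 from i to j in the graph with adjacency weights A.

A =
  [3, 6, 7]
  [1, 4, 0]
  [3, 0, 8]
A^⊗2 =
  [6, 7, 6]
  [3, 0, 4]
  [1, 4, 0]

Each entry (A^⊗2)_ij equals the minimum over all length-2 walks i = v_0 → v_1 → … → v_2 = j of Σ_t A[v_t][v_{t+1}]. For example, for (i, j) = (0, 2) we minimise over 3 possible intermediate vertex sequences; the minimum is 6, attained along the walk 0 → 1 → 2.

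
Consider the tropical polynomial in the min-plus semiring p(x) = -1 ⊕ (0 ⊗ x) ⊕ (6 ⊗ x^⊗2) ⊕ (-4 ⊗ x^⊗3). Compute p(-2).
p(-2) = -10

A tropical monomial a ⊗ x^⊗i evaluates to a + i · x. Evaluating each term at x = -2:
  Term 0 contributes -1 + 0 · -2 = -1
  Term 1 contributes 0 + 1 · -2 = -2
  Term 2 contributes 6 + 2 · -2 = 2
  Term 3 contributes -4 + 3 · -2 = -10
p(-2) = ⊕ of these = min[-1, -2, 2, -10] = -10.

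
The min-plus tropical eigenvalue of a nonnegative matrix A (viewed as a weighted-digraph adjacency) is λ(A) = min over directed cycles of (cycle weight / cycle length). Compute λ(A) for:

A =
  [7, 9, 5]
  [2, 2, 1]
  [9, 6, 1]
λ(A) = 1

Enumerate directed cycles and compute their means (weight / length). Sample:
  cycle 0 → 0: weight = 7, length = 1, mean = 7/1 ≈ 7.000
  cycle 1 → 1: weight = 2, length = 1, mean = 2/1 ≈ 2.000
  cycle 2 → 2: weight = 1, length = 1, mean = 1/1 ≈ 1.000
  cycle 0 → 1 → 0: weight = 11, length = 2, mean = 11/2 ≈ 5.500
  cycle 0 → 2 → 0: weight = 14, length = 2, mean = 14/2 ≈ 7.000
  cycle 1 → 0 → 1: weight = 11, length = 2, mean = 11/2 ≈ 5.500
Minimum mean = 1.000, attained e.g. along the cycle 2 → 2 with weight 1 and length 1. So λ(A) = 1/1 = 1.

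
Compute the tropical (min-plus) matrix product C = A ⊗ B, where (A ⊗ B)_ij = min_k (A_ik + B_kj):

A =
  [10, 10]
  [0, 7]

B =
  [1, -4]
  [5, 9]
A ⊗ B =
  [11, 6]
  [1, -4]

Apply the min-plus product entry-by-entry:
  C[0][0] = min over k of (A[0][0] + B[0][0] = 10 + 1 = 11, A[0][1] + B[1][0] = 10 + 5 = 15) = 11 (attained at k = 0)
  C[0][1] = min over k of (A[0][0] + B[0][1] = 10 + -4 = 6, A[0][1] + B[1][1] = 10 + 9 = 19) = 6 (attained at k = 0)
  C[1][0] = min over k of (A[1][0] + B[0][0] = 0 + 1 = 1, A[1][1] + B[1][0] = 7 + 5 = 12) = 1 (attained at k = 0)
  C[1][1] = min over k of (A[1][0] + B[0][1] = 0 + -4 = -4, A[1][1] + B[1][1] = 7 + 9 = 16) = -4 (attained at k = 0)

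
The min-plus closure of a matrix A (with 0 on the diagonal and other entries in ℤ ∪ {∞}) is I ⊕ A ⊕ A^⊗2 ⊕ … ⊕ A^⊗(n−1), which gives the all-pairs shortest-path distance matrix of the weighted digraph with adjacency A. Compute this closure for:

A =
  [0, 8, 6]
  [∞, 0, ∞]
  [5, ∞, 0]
Closure =
  [0, 8, 6]
  [∞, 0, ∞]
  [5, 13, 0]

This is the Floyd-Warshall all-pairs shortest-path computation. For each intermediate vertex k = 0, 1, …, 2, update dist[i][j] ← min(dist[i][j], dist[i][k] + dist[k][j]). The final matrix gives, for each (i, j), the minimum total weight of any directed path from i to j (possibly empty when i = j).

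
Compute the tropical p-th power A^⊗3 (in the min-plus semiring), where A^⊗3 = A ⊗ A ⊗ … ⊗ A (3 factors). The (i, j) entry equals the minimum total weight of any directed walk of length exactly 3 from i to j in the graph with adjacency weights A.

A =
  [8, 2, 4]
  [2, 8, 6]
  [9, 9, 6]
A^⊗3 =
  [12, 6, 8]
  [6, 12, 10]
  [13, 13, 15]

Each entry (A^⊗3)_ij equals the minimum over all length-3 walks i = v_0 → v_1 → … → v_3 = j of Σ_t A[v_t][v_{t+1}]. For example, for (i, j) = (0, 2) we minimise over 9 possible intermediate vertex sequences; the minimum is 8, attained along the walk 0 → 1 → 0 → 2.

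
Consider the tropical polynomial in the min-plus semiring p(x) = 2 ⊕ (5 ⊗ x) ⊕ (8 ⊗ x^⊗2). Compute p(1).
p(1) = 2

A tropical monomial a ⊗ x^⊗i evaluates to a + i · x. Evaluating each term at x = 1:
  Term 0 contributes 2 + 0 · 1 = 2
  Term 1 contributes 5 + 1 · 1 = 6
  Term 2 contributes 8 + 2 · 1 = 10
p(1) = ⊕ of these = min[2, 6, 10] = 2.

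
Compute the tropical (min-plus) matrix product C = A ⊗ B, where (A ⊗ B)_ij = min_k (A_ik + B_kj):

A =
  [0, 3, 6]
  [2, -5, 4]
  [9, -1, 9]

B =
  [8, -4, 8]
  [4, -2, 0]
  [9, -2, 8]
A ⊗ B =
  [7, -4, 3]
  [-1, -7, -5]
  [3, -3, -1]

Apply the min-plus product entry-by-entry:
  C[0][0] = min over k of (A[0][0] + B[0][0] = 0 + 8 = 8, A[0][1] + B[1][0] = 3 + 4 = 7, A[0][2] + B[2][0] = 6 + 9 = 15) = 7 (attained at k = 1)
  C[0][1] = min over k of (A[0][0] + B[0][1] = 0 + -4 = -4, A[0][1] + B[1][1] = 3 + -2 = 1, A[0][2] + B[2][1] = 6 + -2 = 4) = -4 (attained at k = 0)
  C[0][2] = min over k of (A[0][0] + B[0][2] = 0 + 8 = 8, A[0][1] + B[1][2] = 3 + 0 = 3, A[0][2] + B[2][2] = 6 + 8 = 14) = 3 (attained at k = 1)
  C[1][0] = min over k of (A[1][0] + B[0][0] = 2 + 8 = 10, A[1][1] + B[1][0] = -5 + 4 = -1, A[1][2] + B[2][0] = 4 + 9 = 13) = -1 (attained at k = 1)
  C[1][1] = min over k of (A[1][0] + B[0][1] = 2 + -4 = -2, A[1][1] + B[1][1] = -5 + -2 = -7, A[1][2] + B[2][1] = 4 + -2 = 2) = -7 (attained at k = 1)
  C[1][2] = min over k of (A[1][0] + B[0][2] = 2 + 8 = 10, A[1][1] + B[1][2] = -5 + 0 = -5, A[1][2] + B[2][2] = 4 + 8 = 12) = -5 (attained at k = 1)
  C[2][0] = min over k of (A[2][0] + B[0][0] = 9 + 8 = 17, A[2][1] + B[1][0] = -1 + 4 = 3, A[2][2] + B[2][0] = 9 + 9 = 18) = 3 (attained at k = 1)
  C[2][1] = min over k of (A[2][0] + B[0][1] = 9 + -4 = 5, A[2][1] + B[1][1] = -1 + -2 = -3, A[2][2] + B[2][1] = 9 + -2 = 7) = -3 (attained at k = 1)
  C[2][2] = min over k of (A[2][0] + B[0][2] = 9 + 8 = 17, A[2][1] + B[1][2] = -1 + 0 = -1, A[2][2] + B[2][2] = 9 + 8 = 17) = -1 (attained at k = 1)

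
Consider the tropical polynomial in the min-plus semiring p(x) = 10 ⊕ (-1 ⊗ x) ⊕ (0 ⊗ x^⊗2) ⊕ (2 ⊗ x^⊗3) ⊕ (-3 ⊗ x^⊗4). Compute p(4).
p(4) = 3

A tropical monomial a ⊗ x^⊗i evaluates to a + i · x. Evaluating each term at x = 4:
  Term 0 contributes 10 + 0 · 4 = 10
  Term 1 contributes -1 + 1 · 4 = 3
  Term 2 contributes 0 + 2 · 4 = 8
  Term 3 contributes 2 + 3 · 4 = 14
  Term 4 contributes -3 + 4 · 4 = 13
p(4) = ⊕ of these = min[10, 3, 8, 14, 13] = 3.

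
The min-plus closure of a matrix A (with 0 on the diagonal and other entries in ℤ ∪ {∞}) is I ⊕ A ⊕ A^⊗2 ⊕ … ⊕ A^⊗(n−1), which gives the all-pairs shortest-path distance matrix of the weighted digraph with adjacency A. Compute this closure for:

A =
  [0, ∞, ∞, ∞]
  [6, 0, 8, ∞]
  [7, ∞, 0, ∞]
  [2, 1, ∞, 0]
Closure =
  [0, ∞, ∞, ∞]
  [6, 0, 8, ∞]
  [7, ∞, 0, ∞]
  [2, 1, 9, 0]

This is the Floyd-Warshall all-pairs shortest-path computation. For each intermediate vertex k = 0, 1, …, 3, update dist[i][j] ← min(dist[i][j], dist[i][k] + dist[k][j]). The final matrix gives, for each (i, j), the minimum total weight of any directed path from i to j (possibly empty when i = j).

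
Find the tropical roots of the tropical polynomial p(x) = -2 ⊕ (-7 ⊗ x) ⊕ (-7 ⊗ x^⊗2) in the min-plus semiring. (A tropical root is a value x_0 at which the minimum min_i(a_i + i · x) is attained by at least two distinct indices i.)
Roots: {0, 5}

Each tropical root is a break point of the lower envelope of the lines y = a_i + i · x (there are 3 lines, with slopes 0, 1, ..., 2). Only the lines that attain the minimum somewhere contribute to roots; other lines are dominated. Here the surviving (envelope) indices are i = 2, i = 1, i = 0.
Intersections between consecutive envelope lines give the roots: for adjacent envelope indices i < j the intersection is x = (a_i − a_j) / (j − i). Reading off the sorted break points: {0, 5}.
Verification: at each break x_0, at least two indices attain the minimum of min_i(a_i + i · x_0).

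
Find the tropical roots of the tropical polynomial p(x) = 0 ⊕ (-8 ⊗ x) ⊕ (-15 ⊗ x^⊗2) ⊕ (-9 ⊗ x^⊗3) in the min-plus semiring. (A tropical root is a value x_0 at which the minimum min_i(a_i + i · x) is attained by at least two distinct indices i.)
Roots: {-6, 7, 8}

Each tropical root is a break point of the lower envelope of the lines y = a_i + i · x (there are 4 lines, with slopes 0, 1, ..., 3). Only the lines that attain the minimum somewhere contribute to roots; other lines are dominated. Here the surviving (envelope) indices are i = 3, i = 2, i = 1, i = 0.
Intersections between consecutive envelope lines give the roots: for adjacent envelope indices i < j the intersection is x = (a_i − a_j) / (j − i). Reading off the sorted break points: {-6, 7, 8}.
Verification: at each break x_0, at least two indices attain the minimum of min_i(a_i + i · x_0).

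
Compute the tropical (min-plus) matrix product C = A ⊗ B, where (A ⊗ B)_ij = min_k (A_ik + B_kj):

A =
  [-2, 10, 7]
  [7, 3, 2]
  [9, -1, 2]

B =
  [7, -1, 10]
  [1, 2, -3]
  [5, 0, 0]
A ⊗ B =
  [5, -3, 7]
  [4, 2, 0]
  [0, 1, -4]

Apply the min-plus product entry-by-entry:
  C[0][0] = min over k of (A[0][0] + B[0][0] = -2 + 7 = 5, A[0][1] + B[1][0] = 10 + 1 = 11, A[0][2] + B[2][0] = 7 + 5 = 12) = 5 (attained at k = 0)
  C[0][1] = min over k of (A[0][0] + B[0][1] = -2 + -1 = -3, A[0][1] + B[1][1] = 10 + 2 = 12, A[0][2] + B[2][1] = 7 + 0 = 7) = -3 (attained at k = 0)
  C[0][2] = min over k of (A[0][0] + B[0][2] = -2 + 10 = 8, A[0][1] + B[1][2] = 10 + -3 = 7, A[0][2] + B[2][2] = 7 + 0 = 7) = 7 (attained at k = 1)
  C[1][0] = min over k of (A[1][0] + B[0][0] = 7 + 7 = 14, A[1][1] + B[1][0] = 3 + 1 = 4, A[1][2] + B[2][0] = 2 + 5 = 7) = 4 (attained at k = 1)
  C[1][1] = min over k of (A[1][0] + B[0][1] = 7 + -1 = 6, A[1][1] + B[1][1] = 3 + 2 = 5, A[1][2] + B[2][1] = 2 + 0 = 2) = 2 (attained at k = 2)
  C[1][2] = min over k of (A[1][0] + B[0][2] = 7 + 10 = 17, A[1][1] + B[1][2] = 3 + -3 = 0, A[1][2] + B[2][2] = 2 + 0 = 2) = 0 (attained at k = 1)
  C[2][0] = min over k of (A[2][0] + B[0][0] = 9 + 7 = 16, A[2][1] + B[1][0] = -1 + 1 = 0, A[2][2] + B[2][0] = 2 + 5 = 7) = 0 (attained at k = 1)
  C[2][1] = min over k of (A[2][0] + B[0][1] = 9 + -1 = 8, A[2][1] + B[1][1] = -1 + 2 = 1, A[2][2] + B[2][1] = 2 + 0 = 2) = 1 (attained at k = 1)
  C[2][2] = min over k of (A[2][0] + B[0][2] = 9 + 10 = 19, A[2][1] + B[1][2] = -1 + -3 = -4, A[2][2] + B[2][2] = 2 + 0 = 2) = -4 (attained at k = 1)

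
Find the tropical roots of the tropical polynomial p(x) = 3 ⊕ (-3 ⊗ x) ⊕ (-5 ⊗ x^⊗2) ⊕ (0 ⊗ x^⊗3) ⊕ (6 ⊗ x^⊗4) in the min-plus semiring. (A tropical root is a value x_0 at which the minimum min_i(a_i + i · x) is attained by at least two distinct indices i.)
Roots: {-6, -5, 2, 6}

Each tropical root is a break point of the lower envelope of the lines y = a_i + i · x (there are 5 lines, with slopes 0, 1, ..., 4). Only the lines that attain the minimum somewhere contribute to roots; other lines are dominated. Here the surviving (envelope) indices are i = 4, i = 3, i = 2, i = 1, i = 0.
Intersections between consecutive envelope lines give the roots: for adjacent envelope indices i < j the intersection is x = (a_i − a_j) / (j − i). Reading off the sorted break points: {-6, -5, 2, 6}.
Verification: at each break x_0, at least two indices attain the minimum of min_i(a_i + i · x_0).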